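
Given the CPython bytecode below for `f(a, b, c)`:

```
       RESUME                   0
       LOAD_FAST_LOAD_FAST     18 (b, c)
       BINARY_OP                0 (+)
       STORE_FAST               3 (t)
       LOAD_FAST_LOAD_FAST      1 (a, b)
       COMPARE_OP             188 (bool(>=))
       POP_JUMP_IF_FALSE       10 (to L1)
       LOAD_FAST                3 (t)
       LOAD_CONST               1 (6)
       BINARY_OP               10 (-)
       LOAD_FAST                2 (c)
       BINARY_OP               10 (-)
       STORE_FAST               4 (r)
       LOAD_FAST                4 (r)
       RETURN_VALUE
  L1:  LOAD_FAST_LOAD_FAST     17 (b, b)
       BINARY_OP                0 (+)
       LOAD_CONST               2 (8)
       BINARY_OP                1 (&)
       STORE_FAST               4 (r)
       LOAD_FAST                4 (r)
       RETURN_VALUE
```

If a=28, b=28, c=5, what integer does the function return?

LOAD_FAST_LOAD_FAST b,c → push 28,5. Stack: [28, 5]
BINARY_OP + → 28 + 5 = 33. Stack: [33]
STORE_FAST t → t=33. Stack: []
LOAD_FAST_LOAD_FAST a,b → push 28,28. Stack: [28, 28]
COMPARE_OP bool(>=) → 28 vs 28 = True. Stack: [True]
POP_JUMP_IF_FALSE → pop True; no jump. Stack: []
LOAD_FAST t → push 33. Stack: [33]
LOAD_CONST → push 6. Stack: [33, 6]
BINARY_OP - → 33 - 6 = 27. Stack: [27]
LOAD_FAST c → push 5. Stack: [27, 5]
BINARY_OP - → 27 - 5 = 22. Stack: [22]
STORE_FAST r → r=22. Stack: []
LOAD_FAST r → push 22. Stack: [22]
RETURN_VALUE → return 22.

22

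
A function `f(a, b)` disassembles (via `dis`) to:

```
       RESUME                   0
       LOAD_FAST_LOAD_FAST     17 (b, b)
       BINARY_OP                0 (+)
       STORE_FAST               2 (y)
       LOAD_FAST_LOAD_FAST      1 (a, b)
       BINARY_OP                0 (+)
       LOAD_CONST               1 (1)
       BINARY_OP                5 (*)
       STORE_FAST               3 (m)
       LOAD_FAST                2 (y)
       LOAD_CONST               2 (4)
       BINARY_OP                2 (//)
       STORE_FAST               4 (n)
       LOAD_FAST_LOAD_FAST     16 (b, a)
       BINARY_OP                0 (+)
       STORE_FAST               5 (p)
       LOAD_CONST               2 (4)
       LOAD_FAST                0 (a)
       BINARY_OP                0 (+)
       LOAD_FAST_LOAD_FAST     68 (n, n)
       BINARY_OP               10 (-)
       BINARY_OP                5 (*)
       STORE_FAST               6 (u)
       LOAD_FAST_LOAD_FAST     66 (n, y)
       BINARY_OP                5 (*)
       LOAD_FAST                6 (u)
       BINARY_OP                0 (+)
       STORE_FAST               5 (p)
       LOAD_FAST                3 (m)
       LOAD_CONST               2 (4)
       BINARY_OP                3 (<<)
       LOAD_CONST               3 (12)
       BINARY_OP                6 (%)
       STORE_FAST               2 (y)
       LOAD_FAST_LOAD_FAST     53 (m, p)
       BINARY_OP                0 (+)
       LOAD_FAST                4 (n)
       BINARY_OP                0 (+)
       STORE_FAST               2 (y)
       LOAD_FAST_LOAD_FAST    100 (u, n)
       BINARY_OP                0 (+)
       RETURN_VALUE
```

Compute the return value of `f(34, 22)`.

LOAD_FAST_LOAD_FAST b,b → push 22,22. Stack: [22, 22]
BINARY_OP + → 22 + 22 = 44. Stack: [44]
STORE_FAST y → y=44. Stack: []
LOAD_FAST_LOAD_FAST a,b → push 34,22. Stack: [34, 22]
BINARY_OP + → 34 + 22 = 56. Stack: [56]
LOAD_CONST → push 1. Stack: [56, 1]
BINARY_OP * → 56 * 1 = 56. Stack: [56]
STORE_FAST m → m=56. Stack: []
LOAD_FAST y → push 44. Stack: [44]
LOAD_CONST → push 4. Stack: [44, 4]
BINARY_OP // → 44 // 4 = 11. Stack: [11]
STORE_FAST n → n=11. Stack: []
LOAD_FAST_LOAD_FAST b,a → push 22,34. Stack: [22, 34]
BINARY_OP + → 22 + 34 = 56. Stack: [56]
STORE_FAST p → p=56. Stack: []
LOAD_CONST → push 4. Stack: [4]
LOAD_FAST a → push 34. Stack: [4, 34]
BINARY_OP + → 4 + 34 = 38. Stack: [38]
LOAD_FAST_LOAD_FAST n,n → push 11,11. Stack: [38, 11, 11]
BINARY_OP - → 11 - 11 = 0. Stack: [38, 0]
BINARY_OP * → 38 * 0 = 0. Stack: [0]
STORE_FAST u → u=0. Stack: []
LOAD_FAST_LOAD_FAST n,y → push 11,44. Stack: [11, 44]
BINARY_OP * → 11 * 44 = 484. Stack: [484]
LOAD_FAST u → push 0. Stack: [484, 0]
BINARY_OP + → 484 + 0 = 484. Stack: [484]
STORE_FAST p → p=484. Stack: []
LOAD_FAST m → push 56. Stack: [56]
LOAD_CONST → push 4. Stack: [56, 4]
BINARY_OP << → 56 << 4 = 896. Stack: [896]
LOAD_CONST → push 12. Stack: [896, 12]
BINARY_OP % → 896 % 12 = 8. Stack: [8]
STORE_FAST y → y=8. Stack: []
LOAD_FAST_LOAD_FAST m,p → push 56,484. Stack: [56, 484]
BINARY_OP + → 56 + 484 = 540. Stack: [540]
LOAD_FAST n → push 11. Stack: [540, 11]
BINARY_OP + → 540 + 11 = 551. Stack: [551]
STORE_FAST y → y=551. Stack: []
LOAD_FAST_LOAD_FAST u,n → push 0,11. Stack: [0, 11]
BINARY_OP + → 0 + 11 = 11. Stack: [11]
RETURN_VALUE → return 11.

11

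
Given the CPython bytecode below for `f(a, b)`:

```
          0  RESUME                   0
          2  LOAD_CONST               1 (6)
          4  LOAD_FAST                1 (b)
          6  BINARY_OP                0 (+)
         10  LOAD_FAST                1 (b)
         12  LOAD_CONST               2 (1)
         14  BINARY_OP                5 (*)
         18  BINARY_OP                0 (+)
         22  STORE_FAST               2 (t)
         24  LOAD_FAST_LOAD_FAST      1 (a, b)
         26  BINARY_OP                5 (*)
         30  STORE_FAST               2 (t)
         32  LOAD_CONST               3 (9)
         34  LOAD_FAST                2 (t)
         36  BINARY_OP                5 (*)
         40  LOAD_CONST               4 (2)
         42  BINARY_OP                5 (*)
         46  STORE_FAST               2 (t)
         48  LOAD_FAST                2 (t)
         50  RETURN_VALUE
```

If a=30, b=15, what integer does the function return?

LOAD_CONST → push 6. Stack: [6]
LOAD_FAST b → push 15. Stack: [6, 15]
BINARY_OP + → 6 + 15 = 21. Stack: [21]
LOAD_FAST b → push 15. Stack: [21, 15]
LOAD_CONST → push 1. Stack: [21, 15, 1]
BINARY_OP * → 15 * 1 = 15. Stack: [21, 15]
BINARY_OP + → 21 + 15 = 36. Stack: [36]
STORE_FAST t → t=36. Stack: []
LOAD_FAST_LOAD_FAST a,b → push 30,15. Stack: [30, 15]
BINARY_OP * → 30 * 15 = 450. Stack: [450]
STORE_FAST t → t=450. Stack: []
LOAD_CONST → push 9. Stack: [9]
LOAD_FAST t → push 450. Stack: [9, 450]
BINARY_OP * → 9 * 450 = 4050. Stack: [4050]
LOAD_CONST → push 2. Stack: [4050, 2]
BINARY_OP * → 4050 * 2 = 8100. Stack: [8100]
STORE_FAST t → t=8100. Stack: []
LOAD_FAST t → push 8100. Stack: [8100]
RETURN_VALUE → return 8100.

8100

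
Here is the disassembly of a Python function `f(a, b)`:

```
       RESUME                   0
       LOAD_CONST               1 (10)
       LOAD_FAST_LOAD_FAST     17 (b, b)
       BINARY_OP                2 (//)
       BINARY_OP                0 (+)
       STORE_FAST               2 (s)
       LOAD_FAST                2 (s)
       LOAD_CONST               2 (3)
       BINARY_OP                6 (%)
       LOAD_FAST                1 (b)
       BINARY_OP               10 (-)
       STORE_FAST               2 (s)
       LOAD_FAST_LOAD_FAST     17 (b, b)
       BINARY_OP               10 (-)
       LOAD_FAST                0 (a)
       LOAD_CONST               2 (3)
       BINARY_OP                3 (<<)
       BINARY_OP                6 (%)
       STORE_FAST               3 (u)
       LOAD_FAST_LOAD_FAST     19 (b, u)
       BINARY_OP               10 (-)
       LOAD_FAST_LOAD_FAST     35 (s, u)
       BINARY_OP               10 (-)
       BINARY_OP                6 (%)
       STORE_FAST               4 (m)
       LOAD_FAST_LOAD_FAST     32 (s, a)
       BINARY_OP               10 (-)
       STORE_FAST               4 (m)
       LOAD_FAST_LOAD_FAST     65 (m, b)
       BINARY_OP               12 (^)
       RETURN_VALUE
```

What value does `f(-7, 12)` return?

LOAD_CONST → push 10. Stack: [10]
LOAD_FAST_LOAD_FAST b,b → push 12,12. Stack: [10, 12, 12]
BINARY_OP // → 12 // 12 = 1. Stack: [10, 1]
BINARY_OP + → 10 + 1 = 11. Stack: [11]
STORE_FAST s → s=11. Stack: []
LOAD_FAST s → push 11. Stack: [11]
LOAD_CONST → push 3. Stack: [11, 3]
BINARY_OP % → 11 % 3 = 2. Stack: [2]
LOAD_FAST b → push 12. Stack: [2, 12]
BINARY_OP - → 2 - 12 = -10. Stack: [-10]
STORE_FAST s → s=-10. Stack: []
LOAD_FAST_LOAD_FAST b,b → push 12,12. Stack: [12, 12]
BINARY_OP - → 12 - 12 = 0. Stack: [0]
LOAD_FAST a → push -7. Stack: [0, -7]
LOAD_CONST → push 3. Stack: [0, -7, 3]
BINARY_OP << → -7 << 3 = -56. Stack: [0, -56]
BINARY_OP % → 0 % -56 = 0. Stack: [0]
STORE_FAST u → u=0. Stack: []
LOAD_FAST_LOAD_FAST b,u → push 12,0. Stack: [12, 0]
BINARY_OP - → 12 - 0 = 12. Stack: [12]
LOAD_FAST_LOAD_FAST s,u → push -10,0. Stack: [12, -10, 0]
BINARY_OP - → -10 - 0 = -10. Stack: [12, -10]
BINARY_OP % → 12 % -10 = -8. Stack: [-8]
STORE_FAST m → m=-8. Stack: []
LOAD_FAST_LOAD_FAST s,a → push -10,-7. Stack: [-10, -7]
BINARY_OP - → -10 - -7 = -3. Stack: [-3]
STORE_FAST m → m=-3. Stack: []
LOAD_FAST_LOAD_FAST m,b → push -3,12. Stack: [-3, 12]
BINARY_OP ^ → -3 ^ 12 = -15. Stack: [-15]
RETURN_VALUE → return -15.

-15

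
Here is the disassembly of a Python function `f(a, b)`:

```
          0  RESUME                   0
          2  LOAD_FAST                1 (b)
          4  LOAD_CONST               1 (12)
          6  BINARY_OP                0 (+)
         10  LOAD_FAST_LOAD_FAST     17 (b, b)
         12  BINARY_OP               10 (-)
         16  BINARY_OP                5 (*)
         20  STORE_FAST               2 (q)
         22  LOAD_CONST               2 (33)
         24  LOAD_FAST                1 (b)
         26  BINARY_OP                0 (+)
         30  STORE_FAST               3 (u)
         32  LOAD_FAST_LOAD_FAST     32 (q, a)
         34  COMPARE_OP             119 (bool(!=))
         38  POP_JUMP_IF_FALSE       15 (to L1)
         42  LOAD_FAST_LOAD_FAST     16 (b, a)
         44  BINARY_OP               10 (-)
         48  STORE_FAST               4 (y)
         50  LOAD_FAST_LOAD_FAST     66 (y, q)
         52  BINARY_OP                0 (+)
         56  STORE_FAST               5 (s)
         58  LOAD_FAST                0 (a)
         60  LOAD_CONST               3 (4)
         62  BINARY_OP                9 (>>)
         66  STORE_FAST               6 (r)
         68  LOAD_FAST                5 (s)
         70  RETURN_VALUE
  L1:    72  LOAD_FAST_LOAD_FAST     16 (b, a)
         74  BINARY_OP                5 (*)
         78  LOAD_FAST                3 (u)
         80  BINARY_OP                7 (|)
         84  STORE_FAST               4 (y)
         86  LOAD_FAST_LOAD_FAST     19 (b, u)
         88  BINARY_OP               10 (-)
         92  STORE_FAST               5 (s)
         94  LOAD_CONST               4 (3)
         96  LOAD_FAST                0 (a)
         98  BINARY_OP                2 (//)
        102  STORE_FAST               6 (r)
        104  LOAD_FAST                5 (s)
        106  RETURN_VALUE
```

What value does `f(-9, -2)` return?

7

LOAD_FAST b → push -2. Stack: [-2]
LOAD_CONST → push 12. Stack: [-2, 12]
BINARY_OP + → -2 + 12 = 10. Stack: [10]
LOAD_FAST_LOAD_FAST b,b → push -2,-2. Stack: [10, -2, -2]
BINARY_OP - → -2 - -2 = 0. Stack: [10, 0]
BINARY_OP * → 10 * 0 = 0. Stack: [0]
STORE_FAST q → q=0. Stack: []
LOAD_CONST → push 33. Stack: [33]
LOAD_FAST b → push -2. Stack: [33, -2]
BINARY_OP + → 33 + -2 = 31. Stack: [31]
STORE_FAST u → u=31. Stack: []
LOAD_FAST_LOAD_FAST q,a → push 0,-9. Stack: [0, -9]
COMPARE_OP bool(!=) → 0 vs -9 = True. Stack: [True]
POP_JUMP_IF_FALSE → pop True; no jump. Stack: []
LOAD_FAST_LOAD_FAST b,a → push -2,-9. Stack: [-2, -9]
BINARY_OP - → -2 - -9 = 7. Stack: [7]
STORE_FAST y → y=7. Stack: []
LOAD_FAST_LOAD_FAST y,q → push 7,0. Stack: [7, 0]
BINARY_OP + → 7 + 0 = 7. Stack: [7]
STORE_FAST s → s=7. Stack: []
LOAD_FAST a → push -9. Stack: [-9]
LOAD_CONST → push 4. Stack: [-9, 4]
BINARY_OP >> → -9 >> 4 = -1. Stack: [-1]
STORE_FAST r → r=-1. Stack: []
LOAD_FAST s → push 7. Stack: [7]
RETURN_VALUE → return 7.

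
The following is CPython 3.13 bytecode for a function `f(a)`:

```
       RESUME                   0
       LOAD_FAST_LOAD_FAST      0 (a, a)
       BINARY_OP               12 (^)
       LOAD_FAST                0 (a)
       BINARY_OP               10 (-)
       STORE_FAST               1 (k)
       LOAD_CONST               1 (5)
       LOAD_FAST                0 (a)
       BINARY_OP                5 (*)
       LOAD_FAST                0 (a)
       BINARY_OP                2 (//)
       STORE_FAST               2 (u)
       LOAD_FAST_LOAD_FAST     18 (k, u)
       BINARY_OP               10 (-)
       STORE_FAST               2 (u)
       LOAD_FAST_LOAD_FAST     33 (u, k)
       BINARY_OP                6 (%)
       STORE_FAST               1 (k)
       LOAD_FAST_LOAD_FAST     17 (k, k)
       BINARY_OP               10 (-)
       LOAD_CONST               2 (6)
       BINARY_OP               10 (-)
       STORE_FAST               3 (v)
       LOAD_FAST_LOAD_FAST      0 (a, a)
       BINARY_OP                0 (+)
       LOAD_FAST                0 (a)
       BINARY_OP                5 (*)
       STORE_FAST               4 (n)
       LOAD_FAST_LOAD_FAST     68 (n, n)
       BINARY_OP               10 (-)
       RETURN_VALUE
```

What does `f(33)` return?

0

LOAD_FAST_LOAD_FAST a,a → push 33,33. Stack: [33, 33]
BINARY_OP ^ → 33 ^ 33 = 0. Stack: [0]
LOAD_FAST a → push 33. Stack: [0, 33]
BINARY_OP - → 0 - 33 = -33. Stack: [-33]
STORE_FAST k → k=-33. Stack: []
LOAD_CONST → push 5. Stack: [5]
LOAD_FAST a → push 33. Stack: [5, 33]
BINARY_OP * → 5 * 33 = 165. Stack: [165]
LOAD_FAST a → push 33. Stack: [165, 33]
BINARY_OP // → 165 // 33 = 5. Stack: [5]
STORE_FAST u → u=5. Stack: []
LOAD_FAST_LOAD_FAST k,u → push -33,5. Stack: [-33, 5]
BINARY_OP - → -33 - 5 = -38. Stack: [-38]
STORE_FAST u → u=-38. Stack: []
LOAD_FAST_LOAD_FAST u,k → push -38,-33. Stack: [-38, -33]
BINARY_OP % → -38 % -33 = -5. Stack: [-5]
STORE_FAST k → k=-5. Stack: []
LOAD_FAST_LOAD_FAST k,k → push -5,-5. Stack: [-5, -5]
BINARY_OP - → -5 - -5 = 0. Stack: [0]
LOAD_CONST → push 6. Stack: [0, 6]
BINARY_OP - → 0 - 6 = -6. Stack: [-6]
STORE_FAST v → v=-6. Stack: []
LOAD_FAST_LOAD_FAST a,a → push 33,33. Stack: [33, 33]
BINARY_OP + → 33 + 33 = 66. Stack: [66]
LOAD_FAST a → push 33. Stack: [66, 33]
BINARY_OP * → 66 * 33 = 2178. Stack: [2178]
STORE_FAST n → n=2178. Stack: []
LOAD_FAST_LOAD_FAST n,n → push 2178,2178. Stack: [2178, 2178]
BINARY_OP - → 2178 - 2178 = 0. Stack: [0]
RETURN_VALUE → return 0.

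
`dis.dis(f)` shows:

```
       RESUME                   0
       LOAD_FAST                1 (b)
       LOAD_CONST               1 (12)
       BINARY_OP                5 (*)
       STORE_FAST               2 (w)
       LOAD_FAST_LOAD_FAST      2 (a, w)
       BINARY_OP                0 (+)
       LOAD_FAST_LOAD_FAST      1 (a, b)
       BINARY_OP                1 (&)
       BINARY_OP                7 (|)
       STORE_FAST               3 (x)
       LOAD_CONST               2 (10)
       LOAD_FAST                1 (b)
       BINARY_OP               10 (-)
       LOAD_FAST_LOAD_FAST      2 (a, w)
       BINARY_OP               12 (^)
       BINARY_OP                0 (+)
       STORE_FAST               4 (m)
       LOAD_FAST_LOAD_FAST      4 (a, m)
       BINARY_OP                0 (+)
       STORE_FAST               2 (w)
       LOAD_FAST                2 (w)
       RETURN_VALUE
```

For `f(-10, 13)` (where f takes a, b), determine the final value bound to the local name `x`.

150

LOAD_FAST b → push 13. Stack: [13]
LOAD_CONST → push 12. Stack: [13, 12]
BINARY_OP * → 13 * 12 = 156. Stack: [156]
STORE_FAST w → w=156. Stack: []
LOAD_FAST_LOAD_FAST a,w → push -10,156. Stack: [-10, 156]
BINARY_OP + → -10 + 156 = 146. Stack: [146]
LOAD_FAST_LOAD_FAST a,b → push -10,13. Stack: [146, -10, 13]
BINARY_OP & → -10 & 13 = 4. Stack: [146, 4]
BINARY_OP | → 146 | 4 = 150. Stack: [150]
STORE_FAST x → x=150. Stack: []
LOAD_CONST → push 10. Stack: [10]
LOAD_FAST b → push 13. Stack: [10, 13]
BINARY_OP - → 10 - 13 = -3. Stack: [-3]
LOAD_FAST_LOAD_FAST a,w → push -10,156. Stack: [-3, -10, 156]
BINARY_OP ^ → -10 ^ 156 = -150. Stack: [-3, -150]
BINARY_OP + → -3 + -150 = -153. Stack: [-153]
STORE_FAST m → m=-153. Stack: []
LOAD_FAST_LOAD_FAST a,m → push -10,-153. Stack: [-10, -153]
BINARY_OP + → -10 + -153 = -163. Stack: [-163]
STORE_FAST w → w=-163. Stack: []
LOAD_FAST w → push -163. Stack: [-163]
RETURN_VALUE → return -163.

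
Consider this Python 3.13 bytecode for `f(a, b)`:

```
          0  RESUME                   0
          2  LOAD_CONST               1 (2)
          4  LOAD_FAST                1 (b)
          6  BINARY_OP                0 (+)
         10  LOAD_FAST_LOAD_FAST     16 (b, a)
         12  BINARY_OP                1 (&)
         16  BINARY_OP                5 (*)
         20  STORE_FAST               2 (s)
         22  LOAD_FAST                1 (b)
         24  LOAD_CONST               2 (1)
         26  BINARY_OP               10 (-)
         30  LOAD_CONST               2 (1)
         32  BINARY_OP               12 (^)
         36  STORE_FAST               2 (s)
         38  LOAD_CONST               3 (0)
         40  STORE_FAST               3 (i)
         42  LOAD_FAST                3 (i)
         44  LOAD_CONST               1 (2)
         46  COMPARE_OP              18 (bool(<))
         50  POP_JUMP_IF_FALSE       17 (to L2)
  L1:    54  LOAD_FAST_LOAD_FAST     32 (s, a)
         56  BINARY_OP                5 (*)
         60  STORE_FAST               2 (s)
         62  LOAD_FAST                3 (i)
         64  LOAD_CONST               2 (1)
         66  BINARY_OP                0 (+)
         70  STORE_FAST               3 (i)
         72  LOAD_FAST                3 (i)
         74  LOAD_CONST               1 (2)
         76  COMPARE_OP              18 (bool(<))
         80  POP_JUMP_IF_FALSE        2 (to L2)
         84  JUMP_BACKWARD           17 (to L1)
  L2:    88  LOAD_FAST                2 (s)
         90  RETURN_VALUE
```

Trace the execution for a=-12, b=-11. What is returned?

-1584

LOAD_CONST → push 2. Stack: [2]
LOAD_FAST b → push -11. Stack: [2, -11]
BINARY_OP + → 2 + -11 = -9. Stack: [-9]
LOAD_FAST_LOAD_FAST b,a → push -11,-12. Stack: [-9, -11, -12]
BINARY_OP & → -11 & -12 = -12. Stack: [-9, -12]
BINARY_OP * → -9 * -12 = 108. Stack: [108]
STORE_FAST s → s=108. Stack: []
LOAD_FAST b → push -11. Stack: [-11]
LOAD_CONST → push 1. Stack: [-11, 1]
BINARY_OP - → -11 - 1 = -12. Stack: [-12]
LOAD_CONST → push 1. Stack: [-12, 1]
BINARY_OP ^ → -12 ^ 1 = -11. Stack: [-11]
STORE_FAST s → s=-11. Stack: []
LOAD_CONST → push 0. Stack: [0]
STORE_FAST i → i=0. Stack: []
LOAD_FAST i → push 0. Stack: [0]
LOAD_CONST → push 2. Stack: [0, 2]
COMPARE_OP bool(<) → 0 vs 2 = True. Stack: [True]
POP_JUMP_IF_FALSE → pop True; no jump. Stack: []
LOAD_FAST_LOAD_FAST s,a → push -11,-12. Stack: [-11, -12]
BINARY_OP * → -11 * -12 = 132. Stack: [132]
STORE_FAST s → s=132. Stack: []
LOAD_FAST i → push 0. Stack: [0]
LOAD_CONST → push 1. Stack: [0, 1]
BINARY_OP + → 0 + 1 = 1. Stack: [1]
STORE_FAST i → i=1. Stack: []
LOAD_FAST i → push 1. Stack: [1]
LOAD_CONST → push 2. Stack: [1, 2]
COMPARE_OP bool(<) → 1 vs 2 = True. Stack: [True]
POP_JUMP_IF_FALSE → pop True; no jump. Stack: []
LOAD_FAST_LOAD_FAST s,a → push 132,-12. Stack: [132, -12]
BINARY_OP * → 132 * -12 = -1584. Stack: [-1584]
STORE_FAST s → s=-1584. Stack: []
LOAD_FAST i → push 1. Stack: [1]
LOAD_CONST → push 1. Stack: [1, 1]
BINARY_OP + → 1 + 1 = 2. Stack: [2]
STORE_FAST i → i=2. Stack: []
LOAD_FAST i → push 2. Stack: [2]
LOAD_CONST → push 2. Stack: [2, 2]
COMPARE_OP bool(<) → 2 vs 2 = False. Stack: [False]
POP_JUMP_IF_FALSE → pop False; jump. Stack: []
LOAD_FAST s → push -1584. Stack: [-1584]
RETURN_VALUE → return -1584.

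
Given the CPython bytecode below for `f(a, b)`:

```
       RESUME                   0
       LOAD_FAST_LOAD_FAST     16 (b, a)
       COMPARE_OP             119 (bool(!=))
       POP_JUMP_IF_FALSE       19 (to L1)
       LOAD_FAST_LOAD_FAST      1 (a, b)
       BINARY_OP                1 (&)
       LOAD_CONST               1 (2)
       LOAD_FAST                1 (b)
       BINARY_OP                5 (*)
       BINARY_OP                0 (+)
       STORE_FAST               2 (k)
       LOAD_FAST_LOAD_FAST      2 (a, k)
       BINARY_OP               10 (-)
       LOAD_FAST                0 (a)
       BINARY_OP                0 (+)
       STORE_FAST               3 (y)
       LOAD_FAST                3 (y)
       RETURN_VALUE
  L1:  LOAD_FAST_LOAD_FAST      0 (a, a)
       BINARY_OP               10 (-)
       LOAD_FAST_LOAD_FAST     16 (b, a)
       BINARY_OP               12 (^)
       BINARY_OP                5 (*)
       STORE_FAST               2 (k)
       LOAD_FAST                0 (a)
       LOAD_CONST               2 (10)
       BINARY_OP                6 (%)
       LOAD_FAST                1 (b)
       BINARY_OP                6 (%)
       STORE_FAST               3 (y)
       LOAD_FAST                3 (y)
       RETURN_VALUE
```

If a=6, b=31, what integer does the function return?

LOAD_FAST_LOAD_FAST b,a → push 31,6. Stack: [31, 6]
COMPARE_OP bool(!=) → 31 vs 6 = True. Stack: [True]
POP_JUMP_IF_FALSE → pop True; no jump. Stack: []
LOAD_FAST_LOAD_FAST a,b → push 6,31. Stack: [6, 31]
BINARY_OP & → 6 & 31 = 6. Stack: [6]
LOAD_CONST → push 2. Stack: [6, 2]
LOAD_FAST b → push 31. Stack: [6, 2, 31]
BINARY_OP * → 2 * 31 = 62. Stack: [6, 62]
BINARY_OP + → 6 + 62 = 68. Stack: [68]
STORE_FAST k → k=68. Stack: []
LOAD_FAST_LOAD_FAST a,k → push 6,68. Stack: [6, 68]
BINARY_OP - → 6 - 68 = -62. Stack: [-62]
LOAD_FAST a → push 6. Stack: [-62, 6]
BINARY_OP + → -62 + 6 = -56. Stack: [-56]
STORE_FAST y → y=-56. Stack: []
LOAD_FAST y → push -56. Stack: [-56]
RETURN_VALUE → return -56.

-56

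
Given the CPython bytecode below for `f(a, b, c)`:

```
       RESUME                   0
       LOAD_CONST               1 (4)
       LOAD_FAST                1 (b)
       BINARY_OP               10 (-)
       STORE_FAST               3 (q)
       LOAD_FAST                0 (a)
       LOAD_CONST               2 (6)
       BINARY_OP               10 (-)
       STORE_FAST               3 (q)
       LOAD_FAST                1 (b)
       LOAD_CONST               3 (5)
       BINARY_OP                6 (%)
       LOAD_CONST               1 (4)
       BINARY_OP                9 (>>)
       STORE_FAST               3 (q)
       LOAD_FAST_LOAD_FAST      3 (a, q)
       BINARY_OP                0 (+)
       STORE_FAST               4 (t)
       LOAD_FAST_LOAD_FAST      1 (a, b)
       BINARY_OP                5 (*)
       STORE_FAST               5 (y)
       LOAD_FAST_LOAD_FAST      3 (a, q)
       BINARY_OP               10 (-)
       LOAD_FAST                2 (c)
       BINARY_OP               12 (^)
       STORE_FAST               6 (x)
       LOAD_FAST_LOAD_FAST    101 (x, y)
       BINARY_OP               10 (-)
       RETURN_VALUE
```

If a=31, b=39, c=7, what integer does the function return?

-1185

LOAD_CONST → push 4. Stack: [4]
LOAD_FAST b → push 39. Stack: [4, 39]
BINARY_OP - → 4 - 39 = -35. Stack: [-35]
STORE_FAST q → q=-35. Stack: []
LOAD_FAST a → push 31. Stack: [31]
LOAD_CONST → push 6. Stack: [31, 6]
BINARY_OP - → 31 - 6 = 25. Stack: [25]
STORE_FAST q → q=25. Stack: []
LOAD_FAST b → push 39. Stack: [39]
LOAD_CONST → push 5. Stack: [39, 5]
BINARY_OP % → 39 % 5 = 4. Stack: [4]
LOAD_CONST → push 4. Stack: [4, 4]
BINARY_OP >> → 4 >> 4 = 0. Stack: [0]
STORE_FAST q → q=0. Stack: []
LOAD_FAST_LOAD_FAST a,q → push 31,0. Stack: [31, 0]
BINARY_OP + → 31 + 0 = 31. Stack: [31]
STORE_FAST t → t=31. Stack: []
LOAD_FAST_LOAD_FAST a,b → push 31,39. Stack: [31, 39]
BINARY_OP * → 31 * 39 = 1209. Stack: [1209]
STORE_FAST y → y=1209. Stack: []
LOAD_FAST_LOAD_FAST a,q → push 31,0. Stack: [31, 0]
BINARY_OP - → 31 - 0 = 31. Stack: [31]
LOAD_FAST c → push 7. Stack: [31, 7]
BINARY_OP ^ → 31 ^ 7 = 24. Stack: [24]
STORE_FAST x → x=24. Stack: []
LOAD_FAST_LOAD_FAST x,y → push 24,1209. Stack: [24, 1209]
BINARY_OP - → 24 - 1209 = -1185. Stack: [-1185]
RETURN_VALUE → return -1185.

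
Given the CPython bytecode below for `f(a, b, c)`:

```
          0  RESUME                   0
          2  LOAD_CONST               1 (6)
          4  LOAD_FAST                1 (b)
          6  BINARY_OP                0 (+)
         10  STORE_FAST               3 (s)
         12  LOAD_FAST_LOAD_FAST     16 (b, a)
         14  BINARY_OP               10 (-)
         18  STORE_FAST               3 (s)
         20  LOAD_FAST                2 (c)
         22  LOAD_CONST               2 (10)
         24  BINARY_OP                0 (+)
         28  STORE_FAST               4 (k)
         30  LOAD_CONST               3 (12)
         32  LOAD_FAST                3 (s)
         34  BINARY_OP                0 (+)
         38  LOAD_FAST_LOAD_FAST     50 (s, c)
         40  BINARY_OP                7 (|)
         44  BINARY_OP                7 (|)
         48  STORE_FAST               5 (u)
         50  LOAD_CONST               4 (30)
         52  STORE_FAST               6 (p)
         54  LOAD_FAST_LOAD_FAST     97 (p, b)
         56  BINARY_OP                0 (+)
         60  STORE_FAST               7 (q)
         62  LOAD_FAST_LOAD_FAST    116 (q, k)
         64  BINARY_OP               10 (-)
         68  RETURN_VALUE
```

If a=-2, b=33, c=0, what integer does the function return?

LOAD_CONST → push 6. Stack: [6]
LOAD_FAST b → push 33. Stack: [6, 33]
BINARY_OP + → 6 + 33 = 39. Stack: [39]
STORE_FAST s → s=39. Stack: []
LOAD_FAST_LOAD_FAST b,a → push 33,-2. Stack: [33, -2]
BINARY_OP - → 33 - -2 = 35. Stack: [35]
STORE_FAST s → s=35. Stack: []
LOAD_FAST c → push 0. Stack: [0]
LOAD_CONST → push 10. Stack: [0, 10]
BINARY_OP + → 0 + 10 = 10. Stack: [10]
STORE_FAST k → k=10. Stack: []
LOAD_CONST → push 12. Stack: [12]
LOAD_FAST s → push 35. Stack: [12, 35]
BINARY_OP + → 12 + 35 = 47. Stack: [47]
LOAD_FAST_LOAD_FAST s,c → push 35,0. Stack: [47, 35, 0]
BINARY_OP | → 35 | 0 = 35. Stack: [47, 35]
BINARY_OP | → 47 | 35 = 47. Stack: [47]
STORE_FAST u → u=47. Stack: []
LOAD_CONST → push 30. Stack: [30]
STORE_FAST p → p=30. Stack: []
LOAD_FAST_LOAD_FAST p,b → push 30,33. Stack: [30, 33]
BINARY_OP + → 30 + 33 = 63. Stack: [63]
STORE_FAST q → q=63. Stack: []
LOAD_FAST_LOAD_FAST q,k → push 63,10. Stack: [63, 10]
BINARY_OP - → 63 - 10 = 53. Stack: [53]
RETURN_VALUE → return 53.

53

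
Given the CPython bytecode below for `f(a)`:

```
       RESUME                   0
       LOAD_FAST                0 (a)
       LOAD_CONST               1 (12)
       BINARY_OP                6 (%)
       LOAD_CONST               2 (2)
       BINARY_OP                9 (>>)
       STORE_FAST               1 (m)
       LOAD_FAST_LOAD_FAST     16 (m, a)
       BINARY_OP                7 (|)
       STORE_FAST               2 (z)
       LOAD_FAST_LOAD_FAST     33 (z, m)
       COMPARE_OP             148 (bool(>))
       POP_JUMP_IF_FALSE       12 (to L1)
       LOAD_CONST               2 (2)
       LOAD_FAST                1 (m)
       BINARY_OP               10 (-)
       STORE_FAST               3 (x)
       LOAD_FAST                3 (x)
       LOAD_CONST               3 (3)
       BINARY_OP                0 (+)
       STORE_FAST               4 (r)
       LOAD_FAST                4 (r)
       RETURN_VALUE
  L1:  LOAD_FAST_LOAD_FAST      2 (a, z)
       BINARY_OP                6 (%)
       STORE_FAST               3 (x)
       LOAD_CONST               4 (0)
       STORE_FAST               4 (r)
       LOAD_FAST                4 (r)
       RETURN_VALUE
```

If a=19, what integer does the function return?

LOAD_FAST a → push 19. Stack: [19]
LOAD_CONST → push 12. Stack: [19, 12]
BINARY_OP % → 19 % 12 = 7. Stack: [7]
LOAD_CONST → push 2. Stack: [7, 2]
BINARY_OP >> → 7 >> 2 = 1. Stack: [1]
STORE_FAST m → m=1. Stack: []
LOAD_FAST_LOAD_FAST m,a → push 1,19. Stack: [1, 19]
BINARY_OP | → 1 | 19 = 19. Stack: [19]
STORE_FAST z → z=19. Stack: []
LOAD_FAST_LOAD_FAST z,m → push 19,1. Stack: [19, 1]
COMPARE_OP bool(>) → 19 vs 1 = True. Stack: [True]
POP_JUMP_IF_FALSE → pop True; no jump. Stack: []
LOAD_CONST → push 2. Stack: [2]
LOAD_FAST m → push 1. Stack: [2, 1]
BINARY_OP - → 2 - 1 = 1. Stack: [1]
STORE_FAST x → x=1. Stack: []
LOAD_FAST x → push 1. Stack: [1]
LOAD_CONST → push 3. Stack: [1, 3]
BINARY_OP + → 1 + 3 = 4. Stack: [4]
STORE_FAST r → r=4. Stack: []
LOAD_FAST r → push 4. Stack: [4]
RETURN_VALUE → return 4.

4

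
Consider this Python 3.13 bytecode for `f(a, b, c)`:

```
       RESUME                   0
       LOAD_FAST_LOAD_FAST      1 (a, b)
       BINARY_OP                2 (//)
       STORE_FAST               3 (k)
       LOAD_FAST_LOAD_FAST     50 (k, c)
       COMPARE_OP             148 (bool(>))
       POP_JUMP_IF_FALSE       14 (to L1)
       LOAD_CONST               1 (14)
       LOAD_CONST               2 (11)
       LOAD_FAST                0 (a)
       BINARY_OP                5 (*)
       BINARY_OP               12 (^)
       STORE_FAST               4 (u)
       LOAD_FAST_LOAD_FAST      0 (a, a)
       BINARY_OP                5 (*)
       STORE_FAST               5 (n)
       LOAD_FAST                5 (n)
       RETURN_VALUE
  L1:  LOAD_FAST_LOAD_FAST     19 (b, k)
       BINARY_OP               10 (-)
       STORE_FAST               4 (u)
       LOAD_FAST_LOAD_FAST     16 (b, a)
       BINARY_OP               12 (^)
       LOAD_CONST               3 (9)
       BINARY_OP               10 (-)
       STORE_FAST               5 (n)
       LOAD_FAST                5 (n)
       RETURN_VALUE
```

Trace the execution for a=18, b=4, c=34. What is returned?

13

LOAD_FAST_LOAD_FAST a,b → push 18,4. Stack: [18, 4]
BINARY_OP // → 18 // 4 = 4. Stack: [4]
STORE_FAST k → k=4. Stack: []
LOAD_FAST_LOAD_FAST k,c → push 4,34. Stack: [4, 34]
COMPARE_OP bool(>) → 4 vs 34 = False. Stack: [False]
POP_JUMP_IF_FALSE → pop False; jump. Stack: []
LOAD_FAST_LOAD_FAST b,k → push 4,4. Stack: [4, 4]
BINARY_OP - → 4 - 4 = 0. Stack: [0]
STORE_FAST u → u=0. Stack: []
LOAD_FAST_LOAD_FAST b,a → push 4,18. Stack: [4, 18]
BINARY_OP ^ → 4 ^ 18 = 22. Stack: [22]
LOAD_CONST → push 9. Stack: [22, 9]
BINARY_OP - → 22 - 9 = 13. Stack: [13]
STORE_FAST n → n=13. Stack: []
LOAD_FAST n → push 13. Stack: [13]
RETURN_VALUE → return 13.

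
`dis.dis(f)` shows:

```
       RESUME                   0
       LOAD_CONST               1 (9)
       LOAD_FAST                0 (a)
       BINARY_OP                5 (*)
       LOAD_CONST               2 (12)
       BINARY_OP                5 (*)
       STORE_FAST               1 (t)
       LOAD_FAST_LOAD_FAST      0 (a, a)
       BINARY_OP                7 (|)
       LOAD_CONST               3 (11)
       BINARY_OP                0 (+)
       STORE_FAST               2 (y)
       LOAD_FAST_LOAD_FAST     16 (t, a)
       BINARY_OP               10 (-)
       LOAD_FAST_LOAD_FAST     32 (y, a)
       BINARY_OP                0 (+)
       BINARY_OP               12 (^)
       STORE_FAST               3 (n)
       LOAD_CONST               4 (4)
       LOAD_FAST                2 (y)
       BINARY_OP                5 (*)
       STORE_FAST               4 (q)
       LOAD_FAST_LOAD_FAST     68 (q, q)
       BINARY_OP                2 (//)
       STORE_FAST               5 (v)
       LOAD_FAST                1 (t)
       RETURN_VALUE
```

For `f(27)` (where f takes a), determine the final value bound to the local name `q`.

152

LOAD_CONST → push 9. Stack: [9]
LOAD_FAST a → push 27. Stack: [9, 27]
BINARY_OP * → 9 * 27 = 243. Stack: [243]
LOAD_CONST → push 12. Stack: [243, 12]
BINARY_OP * → 243 * 12 = 2916. Stack: [2916]
STORE_FAST t → t=2916. Stack: []
LOAD_FAST_LOAD_FAST a,a → push 27,27. Stack: [27, 27]
BINARY_OP | → 27 | 27 = 27. Stack: [27]
LOAD_CONST → push 11. Stack: [27, 11]
BINARY_OP + → 27 + 11 = 38. Stack: [38]
STORE_FAST y → y=38. Stack: []
LOAD_FAST_LOAD_FAST t,a → push 2916,27. Stack: [2916, 27]
BINARY_OP - → 2916 - 27 = 2889. Stack: [2889]
LOAD_FAST_LOAD_FAST y,a → push 38,27. Stack: [2889, 38, 27]
BINARY_OP + → 38 + 27 = 65. Stack: [2889, 65]
BINARY_OP ^ → 2889 ^ 65 = 2824. Stack: [2824]
STORE_FAST n → n=2824. Stack: []
LOAD_CONST → push 4. Stack: [4]
LOAD_FAST y → push 38. Stack: [4, 38]
BINARY_OP * → 4 * 38 = 152. Stack: [152]
STORE_FAST q → q=152. Stack: []
LOAD_FAST_LOAD_FAST q,q → push 152,152. Stack: [152, 152]
BINARY_OP // → 152 // 152 = 1. Stack: [1]
STORE_FAST v → v=1. Stack: []
LOAD_FAST t → push 2916. Stack: [2916]
RETURN_VALUE → return 2916.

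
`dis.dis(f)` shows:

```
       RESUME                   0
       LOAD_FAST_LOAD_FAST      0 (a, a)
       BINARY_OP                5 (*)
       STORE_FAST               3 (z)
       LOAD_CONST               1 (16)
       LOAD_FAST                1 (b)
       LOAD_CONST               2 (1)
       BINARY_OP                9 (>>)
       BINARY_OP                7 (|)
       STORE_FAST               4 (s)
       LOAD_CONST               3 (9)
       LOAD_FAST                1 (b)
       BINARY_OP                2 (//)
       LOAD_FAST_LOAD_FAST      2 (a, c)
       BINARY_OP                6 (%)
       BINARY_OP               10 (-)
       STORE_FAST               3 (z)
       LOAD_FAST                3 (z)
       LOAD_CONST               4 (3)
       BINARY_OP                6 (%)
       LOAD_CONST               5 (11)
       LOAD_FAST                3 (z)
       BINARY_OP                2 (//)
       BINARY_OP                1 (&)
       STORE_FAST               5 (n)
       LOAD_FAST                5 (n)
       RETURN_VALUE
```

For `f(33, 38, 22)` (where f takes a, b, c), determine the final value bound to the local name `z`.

LOAD_FAST_LOAD_FAST a,a → push 33,33. Stack: [33, 33]
BINARY_OP * → 33 * 33 = 1089. Stack: [1089]
STORE_FAST z → z=1089. Stack: []
LOAD_CONST → push 16. Stack: [16]
LOAD_FAST b → push 38. Stack: [16, 38]
LOAD_CONST → push 1. Stack: [16, 38, 1]
BINARY_OP >> → 38 >> 1 = 19. Stack: [16, 19]
BINARY_OP | → 16 | 19 = 19. Stack: [19]
STORE_FAST s → s=19. Stack: []
LOAD_CONST → push 9. Stack: [9]
LOAD_FAST b → push 38. Stack: [9, 38]
BINARY_OP // → 9 // 38 = 0. Stack: [0]
LOAD_FAST_LOAD_FAST a,c → push 33,22. Stack: [0, 33, 22]
BINARY_OP % → 33 % 22 = 11. Stack: [0, 11]
BINARY_OP - → 0 - 11 = -11. Stack: [-11]
STORE_FAST z → z=-11. Stack: []
LOAD_FAST z → push -11. Stack: [-11]
LOAD_CONST → push 3. Stack: [-11, 3]
BINARY_OP % → -11 % 3 = 1. Stack: [1]
LOAD_CONST → push 11. Stack: [1, 11]
LOAD_FAST z → push -11. Stack: [1, 11, -11]
BINARY_OP // → 11 // -11 = -1. Stack: [1, -1]
BINARY_OP & → 1 & -1 = 1. Stack: [1]
STORE_FAST n → n=1. Stack: []
LOAD_FAST n → push 1. Stack: [1]
RETURN_VALUE → return 1.

-11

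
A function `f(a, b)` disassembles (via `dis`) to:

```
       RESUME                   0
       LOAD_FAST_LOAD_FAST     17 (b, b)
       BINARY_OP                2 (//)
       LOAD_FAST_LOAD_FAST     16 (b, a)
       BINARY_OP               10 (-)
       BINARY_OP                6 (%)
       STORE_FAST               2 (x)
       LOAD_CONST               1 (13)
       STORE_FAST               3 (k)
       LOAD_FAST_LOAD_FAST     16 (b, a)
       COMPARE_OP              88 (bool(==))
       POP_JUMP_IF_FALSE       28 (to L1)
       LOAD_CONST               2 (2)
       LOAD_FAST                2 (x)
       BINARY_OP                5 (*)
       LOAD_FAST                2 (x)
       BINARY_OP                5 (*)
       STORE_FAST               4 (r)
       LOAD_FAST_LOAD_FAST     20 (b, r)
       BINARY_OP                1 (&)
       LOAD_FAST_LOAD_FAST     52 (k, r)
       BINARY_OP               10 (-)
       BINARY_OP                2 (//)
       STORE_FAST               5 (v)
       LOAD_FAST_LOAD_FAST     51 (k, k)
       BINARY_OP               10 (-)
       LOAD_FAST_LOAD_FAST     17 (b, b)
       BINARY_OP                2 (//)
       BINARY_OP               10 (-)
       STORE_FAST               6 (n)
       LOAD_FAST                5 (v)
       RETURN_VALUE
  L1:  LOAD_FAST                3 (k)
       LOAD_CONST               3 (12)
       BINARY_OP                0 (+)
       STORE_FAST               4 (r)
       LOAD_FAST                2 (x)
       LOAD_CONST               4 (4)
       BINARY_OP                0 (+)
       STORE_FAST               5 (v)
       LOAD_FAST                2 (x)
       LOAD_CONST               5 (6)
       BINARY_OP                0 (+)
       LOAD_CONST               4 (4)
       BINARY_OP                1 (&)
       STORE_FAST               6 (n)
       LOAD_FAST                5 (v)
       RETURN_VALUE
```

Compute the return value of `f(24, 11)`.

-8

LOAD_FAST_LOAD_FAST b,b → push 11,11. Stack: [11, 11]
BINARY_OP // → 11 // 11 = 1. Stack: [1]
LOAD_FAST_LOAD_FAST b,a → push 11,24. Stack: [1, 11, 24]
BINARY_OP - → 11 - 24 = -13. Stack: [1, -13]
BINARY_OP % → 1 % -13 = -12. Stack: [-12]
STORE_FAST x → x=-12. Stack: []
LOAD_CONST → push 13. Stack: [13]
STORE_FAST k → k=13. Stack: []
LOAD_FAST_LOAD_FAST b,a → push 11,24. Stack: [11, 24]
COMPARE_OP bool(==) → 11 vs 24 = False. Stack: [False]
POP_JUMP_IF_FALSE → pop False; jump. Stack: []
LOAD_FAST k → push 13. Stack: [13]
LOAD_CONST → push 12. Stack: [13, 12]
BINARY_OP + → 13 + 12 = 25. Stack: [25]
STORE_FAST r → r=25. Stack: []
LOAD_FAST x → push -12. Stack: [-12]
LOAD_CONST → push 4. Stack: [-12, 4]
BINARY_OP + → -12 + 4 = -8. Stack: [-8]
STORE_FAST v → v=-8. Stack: []
LOAD_FAST x → push -12. Stack: [-12]
LOAD_CONST → push 6. Stack: [-12, 6]
BINARY_OP + → -12 + 6 = -6. Stack: [-6]
LOAD_CONST → push 4. Stack: [-6, 4]
BINARY_OP & → -6 & 4 = 0. Stack: [0]
STORE_FAST n → n=0. Stack: []
LOAD_FAST v → push -8. Stack: [-8]
RETURN_VALUE → return -8.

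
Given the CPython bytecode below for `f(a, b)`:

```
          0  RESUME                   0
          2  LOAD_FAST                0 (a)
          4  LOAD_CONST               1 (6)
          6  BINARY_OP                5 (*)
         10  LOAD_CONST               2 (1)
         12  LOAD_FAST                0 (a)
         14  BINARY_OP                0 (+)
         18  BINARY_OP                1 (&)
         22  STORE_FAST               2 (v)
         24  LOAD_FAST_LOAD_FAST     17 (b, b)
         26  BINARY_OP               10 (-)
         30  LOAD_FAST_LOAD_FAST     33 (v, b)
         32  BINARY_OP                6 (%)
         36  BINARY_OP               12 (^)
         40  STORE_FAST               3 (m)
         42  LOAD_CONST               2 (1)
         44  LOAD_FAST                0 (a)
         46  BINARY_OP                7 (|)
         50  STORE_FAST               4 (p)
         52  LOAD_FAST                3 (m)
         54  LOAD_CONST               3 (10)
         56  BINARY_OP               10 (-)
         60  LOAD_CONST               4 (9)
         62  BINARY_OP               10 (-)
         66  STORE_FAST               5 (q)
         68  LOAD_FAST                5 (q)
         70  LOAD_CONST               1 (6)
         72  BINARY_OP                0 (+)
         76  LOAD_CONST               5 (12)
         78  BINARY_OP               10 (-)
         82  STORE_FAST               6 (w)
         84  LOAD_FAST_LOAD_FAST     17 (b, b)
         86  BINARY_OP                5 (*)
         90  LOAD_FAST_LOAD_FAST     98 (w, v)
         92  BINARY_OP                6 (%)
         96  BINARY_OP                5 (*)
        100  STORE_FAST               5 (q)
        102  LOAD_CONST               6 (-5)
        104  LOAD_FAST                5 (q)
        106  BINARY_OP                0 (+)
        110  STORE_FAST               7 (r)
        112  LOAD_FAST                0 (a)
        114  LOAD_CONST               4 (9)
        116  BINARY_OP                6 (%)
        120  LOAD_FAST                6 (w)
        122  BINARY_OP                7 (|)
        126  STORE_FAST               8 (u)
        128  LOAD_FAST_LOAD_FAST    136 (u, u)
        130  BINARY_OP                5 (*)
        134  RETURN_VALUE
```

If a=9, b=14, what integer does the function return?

LOAD_FAST a → push 9. Stack: [9]
LOAD_CONST → push 6. Stack: [9, 6]
BINARY_OP * → 9 * 6 = 54. Stack: [54]
LOAD_CONST → push 1. Stack: [54, 1]
LOAD_FAST a → push 9. Stack: [54, 1, 9]
BINARY_OP + → 1 + 9 = 10. Stack: [54, 10]
BINARY_OP & → 54 & 10 = 2. Stack: [2]
STORE_FAST v → v=2. Stack: []
LOAD_FAST_LOAD_FAST b,b → push 14,14. Stack: [14, 14]
BINARY_OP - → 14 - 14 = 0. Stack: [0]
LOAD_FAST_LOAD_FAST v,b → push 2,14. Stack: [0, 2, 14]
BINARY_OP % → 2 % 14 = 2. Stack: [0, 2]
BINARY_OP ^ → 0 ^ 2 = 2. Stack: [2]
STORE_FAST m → m=2. Stack: []
LOAD_CONST → push 1. Stack: [1]
LOAD_FAST a → push 9. Stack: [1, 9]
BINARY_OP | → 1 | 9 = 9. Stack: [9]
STORE_FAST p → p=9. Stack: []
LOAD_FAST m → push 2. Stack: [2]
LOAD_CONST → push 10. Stack: [2, 10]
BINARY_OP - → 2 - 10 = -8. Stack: [-8]
LOAD_CONST → push 9. Stack: [-8, 9]
BINARY_OP - → -8 - 9 = -17. Stack: [-17]
STORE_FAST q → q=-17. Stack: []
LOAD_FAST q → push -17. Stack: [-17]
LOAD_CONST → push 6. Stack: [-17, 6]
BINARY_OP + → -17 + 6 = -11. Stack: [-11]
LOAD_CONST → push 12. Stack: [-11, 12]
BINARY_OP - → -11 - 12 = -23. Stack: [-23]
STORE_FAST w → w=-23. Stack: []
LOAD_FAST_LOAD_FAST b,b → push 14,14. Stack: [14, 14]
BINARY_OP * → 14 * 14 = 196. Stack: [196]
LOAD_FAST_LOAD_FAST w,v → push -23,2. Stack: [196, -23, 2]
BINARY_OP % → -23 % 2 = 1. Stack: [196, 1]
BINARY_OP * → 196 * 1 = 196. Stack: [196]
STORE_FAST q → q=196. Stack: []
LOAD_CONST → push -5. Stack: [-5]
LOAD_FAST q → push 196. Stack: [-5, 196]
BINARY_OP + → -5 + 196 = 191. Stack: [191]
STORE_FAST r → r=191. Stack: []
LOAD_FAST a → push 9. Stack: [9]
LOAD_CONST → push 9. Stack: [9, 9]
BINARY_OP % → 9 % 9 = 0. Stack: [0]
LOAD_FAST w → push -23. Stack: [0, -23]
BINARY_OP | → 0 | -23 = -23. Stack: [-23]
STORE_FAST u → u=-23. Stack: []
LOAD_FAST_LOAD_FAST u,u → push -23,-23. Stack: [-23, -23]
BINARY_OP * → -23 * -23 = 529. Stack: [529]
RETURN_VALUE → return 529.

529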